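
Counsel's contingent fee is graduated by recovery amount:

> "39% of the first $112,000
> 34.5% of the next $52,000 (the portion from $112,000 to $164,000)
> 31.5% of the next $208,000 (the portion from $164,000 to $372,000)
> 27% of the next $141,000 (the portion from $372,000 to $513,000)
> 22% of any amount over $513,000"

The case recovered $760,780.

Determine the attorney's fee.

$219,721.60

First $112,000 at 39% = $43,680.00
Next $52,000 at 34.5% = $17,940.00
Next $208,000 at 31.5% = $65,520.00
Next $141,000 at 27% = $38,070.00
Remaining $247,780 at 22% = $54,511.60
Fee: $43,680.00 + $17,940.00 + $65,520.00 + $38,070.00 + $54,511.60 = $219,721.60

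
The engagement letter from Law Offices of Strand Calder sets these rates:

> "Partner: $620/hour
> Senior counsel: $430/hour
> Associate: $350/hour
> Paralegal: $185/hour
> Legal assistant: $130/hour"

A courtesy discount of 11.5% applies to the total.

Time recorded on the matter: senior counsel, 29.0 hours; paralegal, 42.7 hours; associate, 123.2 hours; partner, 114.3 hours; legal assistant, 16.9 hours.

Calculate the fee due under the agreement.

Partner: 114.3 × $620 = $70,866.00
Senior counsel: 29.0 × $430 = $12,470.00
Associate: 123.2 × $350 = $43,120.00
Paralegal: 42.7 × $185 = $7,899.50
Legal assistant: 16.9 × $130 = $2,197.00
Subtotal: $136,552.50
Less 11.5% discount: −$15,703.54
Total: $136,552.50 − $15,703.54 = $120,848.96

$120,848.96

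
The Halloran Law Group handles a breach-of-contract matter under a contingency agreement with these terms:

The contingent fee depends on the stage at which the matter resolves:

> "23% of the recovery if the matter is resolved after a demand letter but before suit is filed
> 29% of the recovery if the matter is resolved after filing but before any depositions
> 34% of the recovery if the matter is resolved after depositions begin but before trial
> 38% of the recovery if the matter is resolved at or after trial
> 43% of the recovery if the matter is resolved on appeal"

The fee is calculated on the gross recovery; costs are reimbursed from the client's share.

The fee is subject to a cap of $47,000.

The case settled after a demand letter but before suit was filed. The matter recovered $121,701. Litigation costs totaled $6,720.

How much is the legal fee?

Fee base is the gross recovery, $121,701; costs are reimbursed separately.
The matter settled after a demand letter but before suit was filed, so the 23% rate applies.
$121,701 × 23% = $27,991.23
$27,991.23 is under the $47,000 cap.

$27,991.23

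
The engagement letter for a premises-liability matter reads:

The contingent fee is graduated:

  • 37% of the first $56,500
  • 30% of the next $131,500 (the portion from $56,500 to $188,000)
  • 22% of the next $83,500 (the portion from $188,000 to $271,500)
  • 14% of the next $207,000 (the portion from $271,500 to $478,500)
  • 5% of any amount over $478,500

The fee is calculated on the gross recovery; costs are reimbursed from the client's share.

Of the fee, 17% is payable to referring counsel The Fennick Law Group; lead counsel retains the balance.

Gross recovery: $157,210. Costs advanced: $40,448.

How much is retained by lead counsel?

Fee base is the gross recovery, $157,210; costs are reimbursed separately.
First $56,500 at 37% = $20,905.00
Remaining $100,710 at 30% = $30,213.00
Fee: $20,905.00 + $30,213.00 = $51,118.00
Referral share: 17% of $51,118.00 = $8,690.06; lead counsel retains $51,118.00 − $8,690.06 = $42,427.94.

$42,427.94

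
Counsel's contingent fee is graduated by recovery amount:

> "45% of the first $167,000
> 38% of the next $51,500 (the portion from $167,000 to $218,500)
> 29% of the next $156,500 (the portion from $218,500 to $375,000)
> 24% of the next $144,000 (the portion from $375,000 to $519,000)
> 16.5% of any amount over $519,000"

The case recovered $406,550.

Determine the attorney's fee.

First $167,000 at 45% = $75,150.00
Next $51,500 at 38% = $19,570.00
Next $156,500 at 29% = $45,385.00
Remaining $31,550 at 24% = $7,572.00
Fee: $75,150.00 + $19,570.00 + $45,385.00 + $7,572.00 = $147,677.00

$147,677.00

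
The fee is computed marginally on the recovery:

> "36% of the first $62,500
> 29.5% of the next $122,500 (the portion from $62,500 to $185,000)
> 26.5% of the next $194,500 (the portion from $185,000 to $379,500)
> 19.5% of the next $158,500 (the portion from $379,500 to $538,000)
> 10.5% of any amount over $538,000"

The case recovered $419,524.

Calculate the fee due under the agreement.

$117,984.68

First $62,500 at 36% = $22,500.00
Next $122,500 at 29.5% = $36,137.50
Next $194,500 at 26.5% = $51,542.50
Remaining $40,024 at 19.5% = $7,804.68
Fee: $22,500.00 + $36,137.50 + $51,542.50 + $7,804.68 = $117,984.68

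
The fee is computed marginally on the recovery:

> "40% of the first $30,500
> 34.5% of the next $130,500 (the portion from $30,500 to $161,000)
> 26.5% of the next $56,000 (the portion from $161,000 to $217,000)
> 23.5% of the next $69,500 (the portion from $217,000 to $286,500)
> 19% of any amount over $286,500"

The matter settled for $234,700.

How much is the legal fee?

$76,222.00

First $30,500 at 40% = $12,200.00
Next $130,500 at 34.5% = $45,022.50
Next $56,000 at 26.5% = $14,840.00
Remaining $17,700 at 23.5% = $4,159.50
Fee: $12,200.00 + $45,022.50 + $14,840.00 + $4,159.50 = $76,222.00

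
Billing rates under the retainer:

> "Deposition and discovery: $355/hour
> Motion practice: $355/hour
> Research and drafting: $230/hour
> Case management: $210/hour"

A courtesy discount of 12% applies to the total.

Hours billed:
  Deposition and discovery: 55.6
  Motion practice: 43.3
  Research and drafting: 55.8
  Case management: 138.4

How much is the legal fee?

Deposition and discovery: 55.6 × $355 = $19,738.00
Motion practice: 43.3 × $355 = $15,371.50
Research and drafting: 55.8 × $230 = $12,834.00
Case management: 138.4 × $210 = $29,064.00
Subtotal: $77,007.50
Less 12% discount: −$9,240.90
Total: $77,007.50 − $9,240.90 = $67,766.60

$67,766.60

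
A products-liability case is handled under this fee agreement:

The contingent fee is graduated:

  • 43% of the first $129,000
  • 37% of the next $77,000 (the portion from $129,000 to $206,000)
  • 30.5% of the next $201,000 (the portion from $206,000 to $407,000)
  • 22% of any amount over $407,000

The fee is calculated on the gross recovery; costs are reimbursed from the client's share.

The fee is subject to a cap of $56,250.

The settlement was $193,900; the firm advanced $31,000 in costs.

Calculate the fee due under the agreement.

$56,250.00

Fee base is the gross recovery, $193,900; costs are reimbursed separately.
First $129,000 at 43% = $55,470.00
Remaining $64,900 at 37% = $24,013.00
Fee: $55,470.00 + $24,013.00 = $79,483.00
$79,483.00 exceeds the $56,250 cap, so the fee is capped at $56,250.00.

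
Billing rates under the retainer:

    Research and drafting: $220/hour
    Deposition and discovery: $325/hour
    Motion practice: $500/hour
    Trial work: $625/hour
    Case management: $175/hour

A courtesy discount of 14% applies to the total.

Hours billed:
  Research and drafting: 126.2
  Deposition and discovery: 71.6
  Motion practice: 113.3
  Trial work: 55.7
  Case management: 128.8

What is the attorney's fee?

Research and drafting: 126.2 × $220 = $27,764.00
Deposition and discovery: 71.6 × $325 = $23,270.00
Motion practice: 113.3 × $500 = $56,650.00
Trial work: 55.7 × $625 = $34,812.50
Case management: 128.8 × $175 = $22,540.00
Subtotal: $165,036.50
Less 14% discount: −$23,105.11
Total: $165,036.50 − $23,105.11 = $141,931.39

$141,931.39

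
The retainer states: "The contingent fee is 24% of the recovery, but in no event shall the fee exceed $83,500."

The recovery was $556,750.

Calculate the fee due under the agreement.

$83,500.00

24% of $556,750 = $133,620.00
That exceeds the $83,500 cap, so the fee is capped at $83,500.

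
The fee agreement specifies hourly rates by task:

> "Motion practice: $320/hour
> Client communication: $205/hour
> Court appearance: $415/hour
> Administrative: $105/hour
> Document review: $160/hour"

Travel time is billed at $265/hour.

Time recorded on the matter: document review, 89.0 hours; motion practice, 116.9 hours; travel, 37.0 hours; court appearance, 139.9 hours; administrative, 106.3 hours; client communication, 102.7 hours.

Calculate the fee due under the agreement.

$151,726.50

Motion practice: 116.9 × $320 = $37,408.00
Client communication: 102.7 × $205 = $21,053.50
Court appearance: 139.9 × $415 = $58,058.50
Administrative: 106.3 × $105 = $11,161.50
Document review: 89.0 × $160 = $14,240.00
Subtotal: $37,408.00 + $21,053.50 + $58,058.50 + $11,161.50 + $14,240.00 = $141,921.50
Travel: 37.0 × $265 = $9,805.00
Total: $141,921.50 + $9,805.00 = $151,726.50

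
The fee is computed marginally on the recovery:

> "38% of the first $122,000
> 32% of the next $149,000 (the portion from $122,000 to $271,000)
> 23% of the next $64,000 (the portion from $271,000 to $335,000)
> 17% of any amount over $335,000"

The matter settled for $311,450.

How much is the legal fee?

First $122,000 at 38% = $46,360.00
Next $149,000 at 32% = $47,680.00
Remaining $40,450 at 23% = $9,303.50
Fee: $46,360.00 + $47,680.00 + $9,303.50 = $103,343.50

$103,343.50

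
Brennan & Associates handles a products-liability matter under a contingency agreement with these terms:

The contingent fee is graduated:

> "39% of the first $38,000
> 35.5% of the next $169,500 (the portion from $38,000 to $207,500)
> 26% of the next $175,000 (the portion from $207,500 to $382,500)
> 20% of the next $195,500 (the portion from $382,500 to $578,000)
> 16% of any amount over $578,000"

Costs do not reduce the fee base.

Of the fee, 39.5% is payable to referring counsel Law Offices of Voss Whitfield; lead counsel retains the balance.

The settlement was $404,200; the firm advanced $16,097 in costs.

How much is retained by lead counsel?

Fee base is the gross recovery, $404,200; costs are reimbursed separately.
First $38,000 at 39% = $14,820.00
Next $169,500 at 35.5% = $60,172.50
Next $175,000 at 26% = $45,500.00
Remaining $21,700 at 20% = $4,340.00
Fee: $14,820.00 + $60,172.50 + $45,500.00 + $4,340.00 = $124,832.50
Referral share: 39.5% of $124,832.50 = $49,308.84; lead counsel retains $124,832.50 − $49,308.84 = $75,523.66.

$75,523.66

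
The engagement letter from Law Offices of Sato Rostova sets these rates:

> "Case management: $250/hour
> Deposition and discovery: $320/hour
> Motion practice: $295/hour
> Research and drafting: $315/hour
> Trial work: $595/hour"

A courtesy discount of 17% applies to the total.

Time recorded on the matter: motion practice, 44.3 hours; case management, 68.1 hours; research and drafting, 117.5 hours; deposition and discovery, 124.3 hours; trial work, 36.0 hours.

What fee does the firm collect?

Case management: 68.1 × $250 = $17,025.00
Deposition and discovery: 124.3 × $320 = $39,776.00
Motion practice: 44.3 × $295 = $13,068.50
Research and drafting: 117.5 × $315 = $37,012.50
Trial work: 36.0 × $595 = $21,420.00
Subtotal: $128,302.00
Less 17% discount: −$21,811.34
Total: $128,302.00 − $21,811.34 = $106,490.66

$106,490.66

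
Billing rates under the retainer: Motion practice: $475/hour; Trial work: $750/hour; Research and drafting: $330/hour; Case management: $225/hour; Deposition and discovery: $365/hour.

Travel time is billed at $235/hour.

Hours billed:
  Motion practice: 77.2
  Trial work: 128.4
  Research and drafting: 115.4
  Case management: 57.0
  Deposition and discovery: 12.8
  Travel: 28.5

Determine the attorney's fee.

Motion practice: 77.2 × $475 = $36,670.00
Trial work: 128.4 × $750 = $96,300.00
Research and drafting: 115.4 × $330 = $38,082.00
Case management: 57.0 × $225 = $12,825.00
Deposition and discovery: 12.8 × $365 = $4,672.00
Subtotal: $36,670.00 + $96,300.00 + $38,082.00 + $12,825.00 + $4,672.00 = $188,549.00
Travel: 28.5 × $235 = $6,697.50
Total: $188,549.00 + $6,697.50 = $195,246.50

$195,246.50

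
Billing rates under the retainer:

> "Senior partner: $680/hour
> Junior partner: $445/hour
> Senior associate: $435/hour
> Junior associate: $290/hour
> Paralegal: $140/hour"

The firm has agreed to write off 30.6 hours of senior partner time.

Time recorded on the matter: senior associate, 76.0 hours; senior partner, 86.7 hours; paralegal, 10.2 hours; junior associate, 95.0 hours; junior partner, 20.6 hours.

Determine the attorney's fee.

$109,353.00

Senior partner: 86.7 × $680 = $58,956.00
Junior partner: 20.6 × $445 = $9,167.00
Senior associate: 76.0 × $435 = $33,060.00
Junior associate: 95.0 × $290 = $27,550.00
Paralegal: 10.2 × $140 = $1,428.00
Subtotal: $130,161.00
Write-off: 30.6 × $680 = $20,808.00
Total: $130,161.00 − $20,808.00 = $109,353.00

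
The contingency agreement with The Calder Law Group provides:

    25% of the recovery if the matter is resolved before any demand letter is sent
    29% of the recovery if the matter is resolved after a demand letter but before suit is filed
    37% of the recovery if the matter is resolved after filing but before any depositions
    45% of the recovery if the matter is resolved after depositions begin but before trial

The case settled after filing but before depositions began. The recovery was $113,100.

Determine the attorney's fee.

The matter settled after filing but before depositions began, so the 37% rate applies.
$113,100 × 37% = $41,847.00

$41,847.00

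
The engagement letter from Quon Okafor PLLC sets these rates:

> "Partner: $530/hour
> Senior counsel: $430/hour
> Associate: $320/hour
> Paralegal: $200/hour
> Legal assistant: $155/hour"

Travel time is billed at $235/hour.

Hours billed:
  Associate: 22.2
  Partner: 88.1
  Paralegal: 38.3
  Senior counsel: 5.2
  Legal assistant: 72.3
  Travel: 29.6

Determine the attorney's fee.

Partner: 88.1 × $530 = $46,693.00
Senior counsel: 5.2 × $430 = $2,236.00
Associate: 22.2 × $320 = $7,104.00
Paralegal: 38.3 × $200 = $7,660.00
Legal assistant: 72.3 × $155 = $11,206.50
Subtotal: $46,693.00 + $2,236.00 + $7,104.00 + $7,660.00 + $11,206.50 = $74,899.50
Travel: 29.6 × $235 = $6,956.00
Total: $74,899.50 + $6,956.00 = $81,855.50

$81,855.50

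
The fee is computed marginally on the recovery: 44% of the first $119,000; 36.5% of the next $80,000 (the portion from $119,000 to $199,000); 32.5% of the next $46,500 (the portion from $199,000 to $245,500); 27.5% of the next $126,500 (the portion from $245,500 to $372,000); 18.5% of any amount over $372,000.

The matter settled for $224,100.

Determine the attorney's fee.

First $119,000 at 44% = $52,360.00
Next $80,000 at 36.5% = $29,200.00
Remaining $25,100 at 32.5% = $8,157.50
Fee: $52,360.00 + $29,200.00 + $8,157.50 = $89,717.50

$89,717.50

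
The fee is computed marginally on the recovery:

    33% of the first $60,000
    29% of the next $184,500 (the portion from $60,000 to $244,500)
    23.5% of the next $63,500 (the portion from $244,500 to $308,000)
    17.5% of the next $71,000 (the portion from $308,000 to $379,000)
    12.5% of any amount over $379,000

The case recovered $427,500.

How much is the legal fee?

$106,715.00

First $60,000 at 33% = $19,800.00
Next $184,500 at 29% = $53,505.00
Next $63,500 at 23.5% = $14,922.50
Next $71,000 at 17.5% = $12,425.00
Remaining $48,500 at 12.5% = $6,062.50
Fee: $19,800.00 + $53,505.00 + $14,922.50 + $12,425.00 + $6,062.50 = $106,715.00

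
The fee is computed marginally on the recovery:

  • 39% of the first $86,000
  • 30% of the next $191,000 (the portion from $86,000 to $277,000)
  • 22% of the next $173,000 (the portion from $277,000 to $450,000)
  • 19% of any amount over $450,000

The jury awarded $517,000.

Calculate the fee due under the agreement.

$141,630.00

First $86,000 at 39% = $33,540.00
Next $191,000 at 30% = $57,300.00
Next $173,000 at 22% = $38,060.00
Remaining $67,000 at 19% = $12,730.00
Fee: $33,540.00 + $57,300.00 + $38,060.00 + $12,730.00 = $141,630.00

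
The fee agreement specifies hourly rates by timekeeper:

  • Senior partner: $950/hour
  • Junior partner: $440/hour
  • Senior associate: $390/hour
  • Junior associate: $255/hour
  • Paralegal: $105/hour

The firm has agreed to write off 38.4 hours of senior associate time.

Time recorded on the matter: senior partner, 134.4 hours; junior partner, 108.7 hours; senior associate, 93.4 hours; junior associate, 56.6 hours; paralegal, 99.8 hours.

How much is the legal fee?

Senior partner: 134.4 × $950 = $127,680.00
Junior partner: 108.7 × $440 = $47,828.00
Senior associate: 93.4 × $390 = $36,426.00
Junior associate: 56.6 × $255 = $14,433.00
Paralegal: 99.8 × $105 = $10,479.00
Subtotal: $236,846.00
Write-off: 38.4 × $390 = $14,976.00
Total: $236,846.00 − $14,976.00 = $221,870.00

$221,870.00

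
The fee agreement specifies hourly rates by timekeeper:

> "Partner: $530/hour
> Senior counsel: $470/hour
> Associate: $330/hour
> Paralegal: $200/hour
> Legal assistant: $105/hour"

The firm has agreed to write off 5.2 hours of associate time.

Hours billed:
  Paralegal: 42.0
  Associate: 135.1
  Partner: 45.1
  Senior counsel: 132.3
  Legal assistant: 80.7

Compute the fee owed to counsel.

$145,824.50

Partner: 45.1 × $530 = $23,903.00
Senior counsel: 132.3 × $470 = $62,181.00
Associate: 135.1 × $330 = $44,583.00
Paralegal: 42.0 × $200 = $8,400.00
Legal assistant: 80.7 × $105 = $8,473.50
Subtotal: $147,540.50
Write-off: 5.2 × $330 = $1,716.00
Total: $147,540.50 − $1,716.00 = $145,824.50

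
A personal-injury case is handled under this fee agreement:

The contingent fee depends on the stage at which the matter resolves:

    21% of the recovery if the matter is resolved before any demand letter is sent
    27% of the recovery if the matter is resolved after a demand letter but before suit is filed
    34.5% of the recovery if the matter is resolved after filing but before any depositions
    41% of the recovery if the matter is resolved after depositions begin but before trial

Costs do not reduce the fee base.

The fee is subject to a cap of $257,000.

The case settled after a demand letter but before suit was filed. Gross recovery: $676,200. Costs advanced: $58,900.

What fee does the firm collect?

Fee base is the gross recovery, $676,200; costs are reimbursed separately.
The matter settled after a demand letter but before suit was filed, so the 27% rate applies.
$676,200 × 27% = $182,574.00
$182,574.00 is under the $257,000 cap.

$182,574.00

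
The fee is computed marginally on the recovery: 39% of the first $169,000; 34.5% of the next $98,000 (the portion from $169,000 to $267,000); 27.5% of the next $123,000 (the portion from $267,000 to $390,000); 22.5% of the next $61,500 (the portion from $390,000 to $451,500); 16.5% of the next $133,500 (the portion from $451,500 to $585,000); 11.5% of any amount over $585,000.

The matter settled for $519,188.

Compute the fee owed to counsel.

First $169,000 at 39% = $65,910.00
Next $98,000 at 34.5% = $33,810.00
Next $123,000 at 27.5% = $33,825.00
Next $61,500 at 22.5% = $13,837.50
Remaining $67,688 at 16.5% = $11,168.52
Fee: $65,910.00 + $33,810.00 + $33,825.00 + $13,837.50 + $11,168.52 = $158,551.02

$158,551.02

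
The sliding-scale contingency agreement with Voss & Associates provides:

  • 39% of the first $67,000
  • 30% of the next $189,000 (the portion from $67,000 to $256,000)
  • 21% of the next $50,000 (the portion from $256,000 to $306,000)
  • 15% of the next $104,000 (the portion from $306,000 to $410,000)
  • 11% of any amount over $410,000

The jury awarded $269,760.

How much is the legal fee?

$85,719.60

First $67,000 at 39% = $26,130.00
Next $189,000 at 30% = $56,700.00
Remaining $13,760 at 21% = $2,889.60
Fee: $26,130.00 + $56,700.00 + $2,889.60 = $85,719.60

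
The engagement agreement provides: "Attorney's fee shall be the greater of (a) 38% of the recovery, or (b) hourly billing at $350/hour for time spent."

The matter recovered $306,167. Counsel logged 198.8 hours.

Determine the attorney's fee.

(a) 38% of $306,167 = $116,343.46
(b) 198.8 × $350 = $69,580.00
The greater is (a): $116,343.46.

$116,343.46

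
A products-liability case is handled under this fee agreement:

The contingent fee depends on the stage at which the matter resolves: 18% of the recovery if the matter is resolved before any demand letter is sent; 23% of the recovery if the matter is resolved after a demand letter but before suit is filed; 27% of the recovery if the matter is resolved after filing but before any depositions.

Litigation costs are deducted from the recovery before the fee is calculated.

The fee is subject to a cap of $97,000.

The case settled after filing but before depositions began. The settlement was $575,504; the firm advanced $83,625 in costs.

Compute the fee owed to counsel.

Fee base (net of costs): $575,504 − $83,625 = $491,879
The matter settled after filing but before depositions began, so the 27% rate applies.
$491,879 × 27% = $132,807.33
$132,807.33 exceeds the $97,000 cap, so the fee is capped at $97,000.00.

$97,000.00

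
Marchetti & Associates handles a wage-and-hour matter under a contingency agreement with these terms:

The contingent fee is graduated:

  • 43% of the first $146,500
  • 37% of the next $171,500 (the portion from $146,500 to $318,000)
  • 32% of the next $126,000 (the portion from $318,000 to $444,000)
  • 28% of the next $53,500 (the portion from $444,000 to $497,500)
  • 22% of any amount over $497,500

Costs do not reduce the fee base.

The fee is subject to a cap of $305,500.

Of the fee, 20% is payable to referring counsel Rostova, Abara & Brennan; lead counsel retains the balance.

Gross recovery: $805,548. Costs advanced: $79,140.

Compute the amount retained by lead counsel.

$199,616.45

Fee base is the gross recovery, $805,548; costs are reimbursed separately.
First $146,500 at 43% = $62,995.00
Next $171,500 at 37% = $63,455.00
Next $126,000 at 32% = $40,320.00
Next $53,500 at 28% = $14,980.00
Remaining $308,048 at 22% = $67,770.56
Fee: $62,995.00 + $63,455.00 + $40,320.00 + $14,980.00 + $67,770.56 = $249,520.56
$249,520.56 is under the $305,500 cap.
Referral share: 20% of $249,520.56 = $49,904.11; lead counsel retains $249,520.56 − $49,904.11 = $199,616.45.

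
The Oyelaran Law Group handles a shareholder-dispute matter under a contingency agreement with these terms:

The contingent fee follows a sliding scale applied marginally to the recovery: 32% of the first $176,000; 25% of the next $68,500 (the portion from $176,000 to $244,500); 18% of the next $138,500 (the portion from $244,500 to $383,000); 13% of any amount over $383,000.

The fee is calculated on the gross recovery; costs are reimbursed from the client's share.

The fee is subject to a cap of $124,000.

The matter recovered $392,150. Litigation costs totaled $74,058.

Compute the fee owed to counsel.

$99,564.50

Fee base is the gross recovery, $392,150; costs are reimbursed separately.
First $176,000 at 32% = $56,320.00
Next $68,500 at 25% = $17,125.00
Next $138,500 at 18% = $24,930.00
Remaining $9,150 at 13% = $1,189.50
Fee: $56,320.00 + $17,125.00 + $24,930.00 + $1,189.50 = $99,564.50
$99,564.50 is under the $124,000 cap.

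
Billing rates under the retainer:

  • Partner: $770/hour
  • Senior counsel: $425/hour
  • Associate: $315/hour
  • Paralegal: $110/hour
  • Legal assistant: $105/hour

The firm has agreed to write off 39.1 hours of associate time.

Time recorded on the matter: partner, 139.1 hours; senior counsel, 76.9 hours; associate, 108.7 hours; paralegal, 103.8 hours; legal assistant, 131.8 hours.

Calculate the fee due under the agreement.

Partner: 139.1 × $770 = $107,107.00
Senior counsel: 76.9 × $425 = $32,682.50
Associate: 108.7 × $315 = $34,240.50
Paralegal: 103.8 × $110 = $11,418.00
Legal assistant: 131.8 × $105 = $13,839.00
Subtotal: $199,287.00
Write-off: 39.1 × $315 = $12,316.50
Total: $199,287.00 − $12,316.50 = $186,970.50

$186,970.50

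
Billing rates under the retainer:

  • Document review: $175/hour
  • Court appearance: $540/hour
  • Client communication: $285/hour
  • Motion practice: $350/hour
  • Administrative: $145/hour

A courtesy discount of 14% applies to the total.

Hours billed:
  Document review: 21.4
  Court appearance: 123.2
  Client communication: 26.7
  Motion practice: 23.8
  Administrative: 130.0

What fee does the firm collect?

$90,353.75

Document review: 21.4 × $175 = $3,745.00
Court appearance: 123.2 × $540 = $66,528.00
Client communication: 26.7 × $285 = $7,609.50
Motion practice: 23.8 × $350 = $8,330.00
Administrative: 130.0 × $145 = $18,850.00
Subtotal: $105,062.50
Less 14% discount: −$14,708.75
Total: $105,062.50 − $14,708.75 = $90,353.75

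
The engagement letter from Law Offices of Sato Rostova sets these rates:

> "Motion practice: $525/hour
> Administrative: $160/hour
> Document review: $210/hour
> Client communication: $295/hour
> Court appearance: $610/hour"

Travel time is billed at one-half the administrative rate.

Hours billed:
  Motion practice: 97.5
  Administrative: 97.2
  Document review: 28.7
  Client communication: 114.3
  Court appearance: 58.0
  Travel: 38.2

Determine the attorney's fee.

Motion practice: 97.5 × $525 = $51,187.50
Administrative: 97.2 × $160 = $15,552.00
Document review: 28.7 × $210 = $6,027.00
Client communication: 114.3 × $295 = $33,718.50
Court appearance: 58.0 × $610 = $35,380.00
Subtotal: $51,187.50 + $15,552.00 + $6,027.00 + $33,718.50 + $35,380.00 = $141,865.00
Travel: 38.2 × ($160 ÷ 2) = 38.2 × $80.00 = $3,056.00
Total: $141,865.00 + $3,056.00 = $144,921.00

$144,921.00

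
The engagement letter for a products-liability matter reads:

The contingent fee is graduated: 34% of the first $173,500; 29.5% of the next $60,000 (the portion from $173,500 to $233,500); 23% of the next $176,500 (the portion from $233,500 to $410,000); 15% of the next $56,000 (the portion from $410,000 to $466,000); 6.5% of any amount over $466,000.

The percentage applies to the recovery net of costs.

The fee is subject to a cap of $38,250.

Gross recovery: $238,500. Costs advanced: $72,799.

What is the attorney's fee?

Fee base (net of costs): $238,500 − $72,799 = $165,701
First $165,701 at 34% = $56,338.34
$56,338.34 exceeds the $38,250 cap, so the fee is capped at $38,250.00.

$38,250.00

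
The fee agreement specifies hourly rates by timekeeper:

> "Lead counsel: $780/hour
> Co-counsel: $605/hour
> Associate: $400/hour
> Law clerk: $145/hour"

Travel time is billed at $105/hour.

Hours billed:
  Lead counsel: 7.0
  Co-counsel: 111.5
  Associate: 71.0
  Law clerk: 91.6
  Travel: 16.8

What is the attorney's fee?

$116,363.50

Lead counsel: 7.0 × $780 = $5,460.00
Co-counsel: 111.5 × $605 = $67,457.50
Associate: 71.0 × $400 = $28,400.00
Law clerk: 91.6 × $145 = $13,282.00
Subtotal: $5,460.00 + $67,457.50 + $28,400.00 + $13,282.00 = $114,599.50
Travel: 16.8 × $105 = $1,764.00
Total: $114,599.50 + $1,764.00 = $116,363.50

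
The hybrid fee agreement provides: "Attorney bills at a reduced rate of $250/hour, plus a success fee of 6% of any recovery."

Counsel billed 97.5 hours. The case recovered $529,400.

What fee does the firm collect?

Hourly: 97.5 × $250 = $24,375.00
Success fee: 6% of $529,400 = $31,764.00
Total: $24,375.00 + $31,764.00 = $56,139.00

$56,139.00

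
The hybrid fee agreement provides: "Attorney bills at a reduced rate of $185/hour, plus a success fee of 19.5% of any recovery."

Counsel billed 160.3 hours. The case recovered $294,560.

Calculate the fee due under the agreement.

Hourly: 160.3 × $185 = $29,655.50
Success fee: 19.5% of $294,560 = $57,439.20
Total: $29,655.50 + $57,439.20 = $87,094.70

$87,094.70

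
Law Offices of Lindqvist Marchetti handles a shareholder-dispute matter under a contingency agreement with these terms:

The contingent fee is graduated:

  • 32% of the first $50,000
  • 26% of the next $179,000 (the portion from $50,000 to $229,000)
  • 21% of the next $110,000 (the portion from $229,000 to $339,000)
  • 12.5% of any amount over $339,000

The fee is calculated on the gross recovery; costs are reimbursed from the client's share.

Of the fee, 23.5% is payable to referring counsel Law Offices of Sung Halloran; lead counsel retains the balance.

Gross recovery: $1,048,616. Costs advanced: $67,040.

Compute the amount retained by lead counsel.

Fee base is the gross recovery, $1,048,616; costs are reimbursed separately.
First $50,000 at 32% = $16,000.00
Next $179,000 at 26% = $46,540.00
Next $110,000 at 21% = $23,100.00
Remaining $709,616 at 12.5% = $88,702.00
Fee: $16,000.00 + $46,540.00 + $23,100.00 + $88,702.00 = $174,342.00
Referral share: 23.5% of $174,342.00 = $40,970.37; lead counsel retains $174,342.00 − $40,970.37 = $133,371.63.

$133,371.63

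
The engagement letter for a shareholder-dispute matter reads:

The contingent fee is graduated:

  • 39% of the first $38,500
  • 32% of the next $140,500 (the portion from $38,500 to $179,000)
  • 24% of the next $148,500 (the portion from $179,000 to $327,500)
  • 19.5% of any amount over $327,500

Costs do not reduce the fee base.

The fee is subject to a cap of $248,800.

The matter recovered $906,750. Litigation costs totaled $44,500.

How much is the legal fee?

Fee base is the gross recovery, $906,750; costs are reimbursed separately.
First $38,500 at 39% = $15,015.00
Next $140,500 at 32% = $44,960.00
Next $148,500 at 24% = $35,640.00
Remaining $579,250 at 19.5% = $112,953.75
Fee: $15,015.00 + $44,960.00 + $35,640.00 + $112,953.75 = $208,568.75
$208,568.75 is under the $248,800 cap.

$208,568.75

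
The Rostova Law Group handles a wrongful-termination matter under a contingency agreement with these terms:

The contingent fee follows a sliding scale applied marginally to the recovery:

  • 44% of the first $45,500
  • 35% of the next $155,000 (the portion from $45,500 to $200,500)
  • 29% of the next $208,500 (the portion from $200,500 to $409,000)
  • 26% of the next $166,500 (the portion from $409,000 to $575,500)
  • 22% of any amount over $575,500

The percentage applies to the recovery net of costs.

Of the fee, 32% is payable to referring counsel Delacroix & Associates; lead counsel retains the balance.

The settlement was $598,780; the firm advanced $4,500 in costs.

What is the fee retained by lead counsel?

$123,866.49

Fee base (net of costs): $598,780 − $4,500 = $594,280
First $45,500 at 44% = $20,020.00
Next $155,000 at 35% = $54,250.00
Next $208,500 at 29% = $60,465.00
Next $166,500 at 26% = $43,290.00
Remaining $18,780 at 22% = $4,131.60
Fee: $20,020.00 + $54,250.00 + $60,465.00 + $43,290.00 + $4,131.60 = $182,156.60
Referral share: 32% of $182,156.60 = $58,290.11; lead counsel retains $182,156.60 − $58,290.11 = $123,866.49.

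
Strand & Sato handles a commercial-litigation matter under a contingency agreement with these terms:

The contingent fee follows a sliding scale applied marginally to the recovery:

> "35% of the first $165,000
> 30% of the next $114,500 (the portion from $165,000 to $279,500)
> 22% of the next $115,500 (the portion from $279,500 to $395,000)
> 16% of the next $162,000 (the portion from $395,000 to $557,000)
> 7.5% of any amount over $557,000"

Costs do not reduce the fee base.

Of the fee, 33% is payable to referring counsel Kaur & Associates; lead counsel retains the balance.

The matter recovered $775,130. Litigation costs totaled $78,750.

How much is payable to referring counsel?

Fee base is the gross recovery, $775,130; costs are reimbursed separately.
First $165,000 at 35% = $57,750.00
Next $114,500 at 30% = $34,350.00
Next $115,500 at 22% = $25,410.00
Next $162,000 at 16% = $25,920.00
Remaining $218,130 at 7.5% = $16,359.75
Fee: $57,750.00 + $34,350.00 + $25,410.00 + $25,920.00 + $16,359.75 = $159,789.75
Referral share: 33% of $159,789.75 = $52,730.62; lead counsel retains $159,789.75 − $52,730.62 = $107,059.13.

$52,730.62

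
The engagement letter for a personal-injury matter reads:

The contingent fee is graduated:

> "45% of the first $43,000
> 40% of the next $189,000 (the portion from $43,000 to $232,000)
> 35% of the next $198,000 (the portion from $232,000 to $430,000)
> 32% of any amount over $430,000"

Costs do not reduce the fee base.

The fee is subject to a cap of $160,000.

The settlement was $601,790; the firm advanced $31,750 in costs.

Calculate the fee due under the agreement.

$160,000.00

Fee base is the gross recovery, $601,790; costs are reimbursed separately.
First $43,000 at 45% = $19,350.00
Next $189,000 at 40% = $75,600.00
Next $198,000 at 35% = $69,300.00
Remaining $171,790 at 32% = $54,972.80
Fee: $19,350.00 + $75,600.00 + $69,300.00 + $54,972.80 = $219,222.80
$219,222.80 exceeds the $160,000 cap, so the fee is capped at $160,000.00.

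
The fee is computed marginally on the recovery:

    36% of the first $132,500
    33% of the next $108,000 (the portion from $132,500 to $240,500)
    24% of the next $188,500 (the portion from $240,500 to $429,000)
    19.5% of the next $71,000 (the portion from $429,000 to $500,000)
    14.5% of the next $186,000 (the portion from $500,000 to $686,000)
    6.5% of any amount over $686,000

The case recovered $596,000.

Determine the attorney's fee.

$156,345.00

First $132,500 at 36% = $47,700.00
Next $108,000 at 33% = $35,640.00
Next $188,500 at 24% = $45,240.00
Next $71,000 at 19.5% = $13,845.00
Remaining $96,000 at 14.5% = $13,920.00
Fee: $47,700.00 + $35,640.00 + $45,240.00 + $13,845.00 + $13,920.00 = $156,345.00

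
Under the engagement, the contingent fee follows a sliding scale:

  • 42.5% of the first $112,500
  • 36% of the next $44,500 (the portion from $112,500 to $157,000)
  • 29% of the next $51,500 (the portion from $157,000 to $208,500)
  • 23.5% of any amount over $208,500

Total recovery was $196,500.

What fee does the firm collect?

$75,287.50

First $112,500 at 42.5% = $47,812.50
Next $44,500 at 36% = $16,020.00
Remaining $39,500 at 29% = $11,455.00
Fee: $47,812.50 + $16,020.00 + $11,455.00 = $75,287.50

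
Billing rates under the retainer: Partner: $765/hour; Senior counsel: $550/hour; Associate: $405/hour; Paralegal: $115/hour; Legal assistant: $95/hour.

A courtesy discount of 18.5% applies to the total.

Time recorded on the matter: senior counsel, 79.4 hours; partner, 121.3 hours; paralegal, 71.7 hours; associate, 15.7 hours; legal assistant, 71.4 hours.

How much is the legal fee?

Partner: 121.3 × $765 = $92,794.50
Senior counsel: 79.4 × $550 = $43,670.00
Associate: 15.7 × $405 = $6,358.50
Paralegal: 71.7 × $115 = $8,245.50
Legal assistant: 71.4 × $95 = $6,783.00
Subtotal: $157,851.50
Less 18.5% discount: −$29,202.53
Total: $157,851.50 − $29,202.53 = $128,648.97

$128,648.97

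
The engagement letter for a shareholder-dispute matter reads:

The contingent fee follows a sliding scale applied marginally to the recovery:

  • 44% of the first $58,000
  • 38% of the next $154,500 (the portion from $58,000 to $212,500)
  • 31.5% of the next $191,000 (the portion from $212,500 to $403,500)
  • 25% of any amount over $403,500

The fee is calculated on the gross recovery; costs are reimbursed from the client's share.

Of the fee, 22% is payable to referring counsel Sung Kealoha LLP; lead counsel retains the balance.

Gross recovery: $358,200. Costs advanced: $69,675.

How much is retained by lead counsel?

Fee base is the gross recovery, $358,200; costs are reimbursed separately.
First $58,000 at 44% = $25,520.00
Next $154,500 at 38% = $58,710.00
Remaining $145,700 at 31.5% = $45,895.50
Fee: $25,520.00 + $58,710.00 + $45,895.50 = $130,125.50
Referral share: 22% of $130,125.50 = $28,627.61; lead counsel retains $130,125.50 − $28,627.61 = $101,497.89.

$101,497.89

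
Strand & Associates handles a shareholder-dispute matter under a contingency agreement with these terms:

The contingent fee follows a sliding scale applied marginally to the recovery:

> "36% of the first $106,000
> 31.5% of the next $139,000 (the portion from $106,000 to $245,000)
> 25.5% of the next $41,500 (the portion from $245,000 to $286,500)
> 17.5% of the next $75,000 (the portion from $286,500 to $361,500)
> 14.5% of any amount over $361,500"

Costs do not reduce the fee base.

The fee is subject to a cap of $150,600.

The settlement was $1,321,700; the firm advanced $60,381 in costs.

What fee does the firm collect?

$150,600.00

Fee base is the gross recovery, $1,321,700; costs are reimbursed separately.
First $106,000 at 36% = $38,160.00
Next $139,000 at 31.5% = $43,785.00
Next $41,500 at 25.5% = $10,582.50
Next $75,000 at 17.5% = $13,125.00
Remaining $960,200 at 14.5% = $139,229.00
Fee: $38,160.00 + $43,785.00 + $10,582.50 + $13,125.00 + $139,229.00 = $244,881.50
$244,881.50 exceeds the $150,600 cap, so the fee is capped at $150,600.00.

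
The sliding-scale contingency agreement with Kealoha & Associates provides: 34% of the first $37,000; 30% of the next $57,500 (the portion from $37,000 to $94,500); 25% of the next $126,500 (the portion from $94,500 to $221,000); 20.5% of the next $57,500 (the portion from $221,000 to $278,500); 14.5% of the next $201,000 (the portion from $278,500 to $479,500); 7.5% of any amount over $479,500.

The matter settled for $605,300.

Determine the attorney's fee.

First $37,000 at 34% = $12,580.00
Next $57,500 at 30% = $17,250.00
Next $126,500 at 25% = $31,625.00
Next $57,500 at 20.5% = $11,787.50
Next $201,000 at 14.5% = $29,145.00
Remaining $125,800 at 7.5% = $9,435.00
Fee: $12,580.00 + $17,250.00 + $31,625.00 + $11,787.50 + $29,145.00 + $9,435.00 = $111,822.50

$111,822.50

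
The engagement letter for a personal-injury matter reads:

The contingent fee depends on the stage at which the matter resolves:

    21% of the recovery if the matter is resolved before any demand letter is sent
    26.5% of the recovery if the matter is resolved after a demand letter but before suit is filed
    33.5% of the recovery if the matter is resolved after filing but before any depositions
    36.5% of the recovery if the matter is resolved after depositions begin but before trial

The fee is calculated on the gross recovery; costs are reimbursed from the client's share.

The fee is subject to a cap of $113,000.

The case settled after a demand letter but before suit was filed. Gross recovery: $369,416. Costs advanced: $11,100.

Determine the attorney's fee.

$97,895.24

Fee base is the gross recovery, $369,416; costs are reimbursed separately.
The matter settled after a demand letter but before suit was filed, so the 26.5% rate applies.
$369,416 × 26.5% = $97,895.24
$97,895.24 is under the $113,000 cap.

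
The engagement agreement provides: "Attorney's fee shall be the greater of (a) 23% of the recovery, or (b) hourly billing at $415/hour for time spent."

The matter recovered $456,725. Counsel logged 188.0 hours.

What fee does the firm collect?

(a) 23% of $456,725 = $105,046.75
(b) 188.0 × $415 = $78,020.00
The greater is (a): $105,046.75.

$105,046.75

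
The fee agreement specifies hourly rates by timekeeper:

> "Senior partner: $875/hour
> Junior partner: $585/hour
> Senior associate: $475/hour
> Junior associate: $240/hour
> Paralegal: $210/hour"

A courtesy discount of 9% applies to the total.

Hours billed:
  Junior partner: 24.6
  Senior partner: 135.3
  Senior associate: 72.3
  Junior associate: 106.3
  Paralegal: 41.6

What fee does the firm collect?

Senior partner: 135.3 × $875 = $118,387.50
Junior partner: 24.6 × $585 = $14,391.00
Senior associate: 72.3 × $475 = $34,342.50
Junior associate: 106.3 × $240 = $25,512.00
Paralegal: 41.6 × $210 = $8,736.00
Subtotal: $201,369.00
Less 9% discount: −$18,123.21
Total: $201,369.00 − $18,123.21 = $183,245.79

$183,245.79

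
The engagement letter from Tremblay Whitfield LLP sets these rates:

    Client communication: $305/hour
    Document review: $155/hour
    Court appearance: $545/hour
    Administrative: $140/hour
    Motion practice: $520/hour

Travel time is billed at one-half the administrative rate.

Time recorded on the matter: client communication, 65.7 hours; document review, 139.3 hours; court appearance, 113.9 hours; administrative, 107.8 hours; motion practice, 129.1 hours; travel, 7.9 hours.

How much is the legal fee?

Client communication: 65.7 × $305 = $20,038.50
Document review: 139.3 × $155 = $21,591.50
Court appearance: 113.9 × $545 = $62,075.50
Administrative: 107.8 × $140 = $15,092.00
Motion practice: 129.1 × $520 = $67,132.00
Subtotal: $20,038.50 + $21,591.50 + $62,075.50 + $15,092.00 + $67,132.00 = $185,929.50
Travel: 7.9 × ($140 ÷ 2) = 7.9 × $70.00 = $553.00
Total: $185,929.50 + $553.00 = $186,482.50

$186,482.50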